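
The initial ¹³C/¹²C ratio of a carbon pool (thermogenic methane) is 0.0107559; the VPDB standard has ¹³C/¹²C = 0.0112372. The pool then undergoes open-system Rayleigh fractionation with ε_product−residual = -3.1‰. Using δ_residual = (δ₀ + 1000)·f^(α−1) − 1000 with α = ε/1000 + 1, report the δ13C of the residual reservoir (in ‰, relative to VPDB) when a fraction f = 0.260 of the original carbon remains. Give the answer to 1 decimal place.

-38.8‰

δ₀ = (0.0107559/0.0112372 − 1)×1000 = (0.957169 − 1)×1000 = -42.831‰
α − 1 = ε/1000 = -0.0031
f^(α−1) = 0.260^(-0.0031) = 1.004185
δ_res = (-42.831 + 1000) × 1.004185 − 1000 = 961.174 − 1000 = -38.83‰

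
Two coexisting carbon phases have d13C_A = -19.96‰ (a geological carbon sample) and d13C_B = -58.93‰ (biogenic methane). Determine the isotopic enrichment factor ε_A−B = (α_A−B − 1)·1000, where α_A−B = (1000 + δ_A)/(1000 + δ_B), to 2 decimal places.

41.41‰

α_A−B = (1000 + -19.96) / (1000 + -58.93) = 980.04 / 941.07 = 1.041410
ε_A−B = (1.041410 − 1) × 1000 = 41.410‰
(The approximation ε ≈ δ_A − δ_B would give 38.97‰.)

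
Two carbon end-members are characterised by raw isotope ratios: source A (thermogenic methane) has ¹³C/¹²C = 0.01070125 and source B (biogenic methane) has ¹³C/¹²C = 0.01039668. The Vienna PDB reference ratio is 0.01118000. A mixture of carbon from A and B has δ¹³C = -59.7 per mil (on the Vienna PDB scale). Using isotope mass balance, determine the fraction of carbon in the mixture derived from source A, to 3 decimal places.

δ_A = (0.01070125/0.01118000 − 1)×1000 = (0.957178 − 1)×1000 = -42.822 per mil
δ_B = (0.01039668/0.01118000 − 1)×1000 = (0.929936 − 1)×1000 = -70.064 per mil
f_A = (δ_mix − δ_B)/(δ_A − δ_B) = (-59.7 − (-70.064))/(-42.822 − (-70.064))
f_A = 10.364 / 27.242 = 0.3805

0.380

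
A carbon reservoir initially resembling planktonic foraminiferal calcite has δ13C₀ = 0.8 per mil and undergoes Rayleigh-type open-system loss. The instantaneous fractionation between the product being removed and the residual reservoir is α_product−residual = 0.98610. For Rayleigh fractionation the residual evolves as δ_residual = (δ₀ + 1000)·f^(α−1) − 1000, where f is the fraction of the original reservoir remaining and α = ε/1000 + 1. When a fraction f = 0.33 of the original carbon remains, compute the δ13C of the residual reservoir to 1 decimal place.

Rayleigh residual: δ_res = (δ₀ + 1000)·f^(α−1) − 1000
α − 1 = -0.01390
f^(α−1) = 0.33^(-0.01390) = 1.015530
δ_res = (0.8 + 1000) × 1.015530 − 1000 = 1016.342 − 1000 = 16.34 per mil

16.3 per mil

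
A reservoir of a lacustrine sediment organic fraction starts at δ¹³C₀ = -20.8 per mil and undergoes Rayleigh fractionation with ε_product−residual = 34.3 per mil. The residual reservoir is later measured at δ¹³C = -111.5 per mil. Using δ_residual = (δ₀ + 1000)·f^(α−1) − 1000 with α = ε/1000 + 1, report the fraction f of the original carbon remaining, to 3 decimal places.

0.059

α − 1 = ε/1000 = 0.0343
(δ_res + 1000)/(δ₀ + 1000) = (-111.5 + 1000)/(-20.8 + 1000) = 888.5/979.2 = 0.907373
f = 0.907373^(1/0.0343) = exp(ln(0.907373)/0.0343) = exp(-0.09720/0.0343)
f = exp(-2.8339) = 0.0588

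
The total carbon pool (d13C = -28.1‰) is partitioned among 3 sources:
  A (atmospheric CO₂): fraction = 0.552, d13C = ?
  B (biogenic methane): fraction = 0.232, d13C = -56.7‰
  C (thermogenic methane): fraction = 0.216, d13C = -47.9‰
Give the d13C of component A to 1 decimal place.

-8.3‰

Isotope mass balance: δ_bulk = Σ fᵢ·δᵢ.
-28.1 = 0.552×δ_A + 0.232×(-56.7) + 0.216×(-47.9)
0.552·δ_A = -28.1 − (-23.501) = -4.599
δ_A = -4.599 / 0.552 = -8.33‰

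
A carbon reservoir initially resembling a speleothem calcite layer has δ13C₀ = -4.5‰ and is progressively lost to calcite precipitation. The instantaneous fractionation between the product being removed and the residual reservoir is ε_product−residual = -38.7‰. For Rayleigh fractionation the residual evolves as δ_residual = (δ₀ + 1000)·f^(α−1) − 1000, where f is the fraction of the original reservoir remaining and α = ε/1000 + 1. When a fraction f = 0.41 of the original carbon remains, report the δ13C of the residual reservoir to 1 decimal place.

30.4‰

Rayleigh residual: δ_res = (δ₀ + 1000)·f^(α−1) − 1000
α = ε/1000 + 1 = 0.96130, so α − 1 = -0.03870
f^(α−1) = 0.41^(-0.03870) = 1.035107
δ_res = (-4.5 + 1000) × 1.035107 − 1000 = 1030.449 − 1000 = 30.45‰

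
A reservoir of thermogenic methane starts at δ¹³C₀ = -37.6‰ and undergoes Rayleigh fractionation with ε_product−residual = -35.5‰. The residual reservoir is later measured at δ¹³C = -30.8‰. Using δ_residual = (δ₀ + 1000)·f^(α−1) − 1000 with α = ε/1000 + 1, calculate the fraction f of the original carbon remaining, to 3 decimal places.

0.820

α − 1 = ε/1000 = -0.0355
(δ_res + 1000)/(δ₀ + 1000) = (-30.8 + 1000)/(-37.6 + 1000) = 969.2/962.4 = 1.007066
f = 1.007066^(1/-0.0355) = exp(ln(1.007066)/-0.0355) = exp(0.00704/-0.0355)
f = exp(-0.1983) = 0.8201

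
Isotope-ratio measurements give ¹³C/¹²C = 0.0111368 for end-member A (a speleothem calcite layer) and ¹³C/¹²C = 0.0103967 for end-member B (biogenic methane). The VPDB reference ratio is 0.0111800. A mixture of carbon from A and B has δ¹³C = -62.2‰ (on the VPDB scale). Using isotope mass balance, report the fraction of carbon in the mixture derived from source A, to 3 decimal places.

δ_A = (0.0111368/0.0111800 − 1)×1000 = (0.996136 − 1)×1000 = -3.864‰
δ_B = (0.0103967/0.0111800 − 1)×1000 = (0.929937 − 1)×1000 = -70.063‰
f_A = (δ_mix − δ_B)/(δ_A − δ_B) = (-62.2 − (-70.063))/(-3.864 − (-70.063))
f_A = 7.863 / 66.199 = 0.1188

0.119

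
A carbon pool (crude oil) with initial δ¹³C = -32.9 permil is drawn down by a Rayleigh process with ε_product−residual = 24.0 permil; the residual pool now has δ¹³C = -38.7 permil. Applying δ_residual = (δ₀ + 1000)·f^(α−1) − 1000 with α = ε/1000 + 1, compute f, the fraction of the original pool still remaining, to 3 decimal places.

0.778

α − 1 = ε/1000 = 0.0240
(δ_res + 1000)/(δ₀ + 1000) = (-38.7 + 1000)/(-32.9 + 1000) = 961.3/967.1 = 0.994003
f = 0.994003^(1/0.0240) = exp(ln(0.994003)/0.0240) = exp(-0.00602/0.0240)
f = exp(-0.2506) = 0.7783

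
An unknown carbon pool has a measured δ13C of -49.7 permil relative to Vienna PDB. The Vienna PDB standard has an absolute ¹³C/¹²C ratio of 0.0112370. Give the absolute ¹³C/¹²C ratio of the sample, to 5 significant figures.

R_sample = R_standard × (δ13C/1000 + 1)
R_sample = 0.0112370 × (-49.7/1000 + 1) = 0.0112370 × 0.950300
R_sample = 0.0106785

0.010679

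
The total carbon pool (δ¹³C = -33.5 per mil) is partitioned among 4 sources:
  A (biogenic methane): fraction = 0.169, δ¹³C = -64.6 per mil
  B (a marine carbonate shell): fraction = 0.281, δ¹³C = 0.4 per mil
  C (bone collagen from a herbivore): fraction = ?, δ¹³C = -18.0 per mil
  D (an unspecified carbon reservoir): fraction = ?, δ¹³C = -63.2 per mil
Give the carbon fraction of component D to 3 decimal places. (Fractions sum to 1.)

Let f_D and f_C be the unknown fractions; fractions sum to 1 so f_D + f_C = 0.550.
Mass balance: Σ fᵢ·δᵢ = δ_bulk ⇒ f_D·(-63.2) + f_C·(-18.0) = -33.5 − (-10.805) = -22.695
Substitute f_C = 0.550 − f_D:
f_D·(-63.2 − -18.0) = -22.695 − 0.550×(-18.0) = -12.795
f_D = -12.795 / -45.2 = 0.2831

0.283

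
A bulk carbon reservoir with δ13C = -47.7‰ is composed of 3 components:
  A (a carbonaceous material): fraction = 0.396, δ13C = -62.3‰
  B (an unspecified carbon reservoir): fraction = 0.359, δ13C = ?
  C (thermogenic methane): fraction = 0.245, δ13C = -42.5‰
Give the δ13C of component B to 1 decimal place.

-35.1‰

Isotope mass balance: δ_bulk = Σ fᵢ·δᵢ.
-47.7 = 0.396×(-62.3) + 0.359×δ_B + 0.245×(-42.5)
0.359·δ_B = -47.7 − (-35.083) = -12.617
δ_B = -12.617 / 0.359 = -35.14‰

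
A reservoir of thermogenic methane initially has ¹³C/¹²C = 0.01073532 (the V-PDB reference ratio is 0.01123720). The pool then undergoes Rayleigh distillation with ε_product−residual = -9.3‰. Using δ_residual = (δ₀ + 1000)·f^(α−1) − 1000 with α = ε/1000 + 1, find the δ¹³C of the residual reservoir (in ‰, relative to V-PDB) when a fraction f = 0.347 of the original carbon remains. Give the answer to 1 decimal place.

-35.2‰

δ₀ = (0.01073532/0.01123720 − 1)×1000 = (0.955338 − 1)×1000 = -44.662‰
α − 1 = ε/1000 = -0.0093
f^(α−1) = 0.347^(-0.0093) = 1.009892
δ_res = (-44.662 + 1000) × 1.009892 − 1000 = 964.788 − 1000 = -35.21‰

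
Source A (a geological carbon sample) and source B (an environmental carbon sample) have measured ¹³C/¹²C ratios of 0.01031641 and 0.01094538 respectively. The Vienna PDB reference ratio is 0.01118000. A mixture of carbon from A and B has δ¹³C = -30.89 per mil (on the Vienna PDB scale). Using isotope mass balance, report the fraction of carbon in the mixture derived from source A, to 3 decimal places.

0.176

δ_A = (0.01031641/0.01118000 − 1)×1000 = (0.922756 − 1)×1000 = -77.244 per mil
δ_B = (0.01094538/0.01118000 − 1)×1000 = (0.979014 − 1)×1000 = -20.986 per mil
f_A = (δ_mix − δ_B)/(δ_A − δ_B) = (-30.89 − (-20.986))/(-77.244 − (-20.986))
f_A = -9.904 / -56.258 = 0.1761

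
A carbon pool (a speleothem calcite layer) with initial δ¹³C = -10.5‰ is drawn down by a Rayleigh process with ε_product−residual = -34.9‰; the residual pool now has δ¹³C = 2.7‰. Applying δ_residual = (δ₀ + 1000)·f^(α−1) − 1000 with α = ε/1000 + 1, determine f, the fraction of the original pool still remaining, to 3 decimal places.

0.684

α − 1 = ε/1000 = -0.0349
(δ_res + 1000)/(δ₀ + 1000) = (2.7 + 1000)/(-10.5 + 1000) = 1002.7/989.5 = 1.013340
f = 1.013340^(1/-0.0349) = exp(ln(1.013340)/-0.0349) = exp(0.01325/-0.0349)
f = exp(-0.3797) = 0.6841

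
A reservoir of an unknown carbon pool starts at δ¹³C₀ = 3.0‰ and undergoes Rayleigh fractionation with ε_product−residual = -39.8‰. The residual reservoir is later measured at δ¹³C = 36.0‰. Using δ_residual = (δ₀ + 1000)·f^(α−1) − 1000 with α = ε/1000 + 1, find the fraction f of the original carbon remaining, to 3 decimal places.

α − 1 = ε/1000 = -0.0398
(δ_res + 1000)/(δ₀ + 1000) = (36.0 + 1000)/(3.0 + 1000) = 1036.0/1003.0 = 1.032901
f = 1.032901^(1/-0.0398) = exp(ln(1.032901)/-0.0398) = exp(0.03237/-0.0398)
f = exp(-0.8134) = 0.4434

0.443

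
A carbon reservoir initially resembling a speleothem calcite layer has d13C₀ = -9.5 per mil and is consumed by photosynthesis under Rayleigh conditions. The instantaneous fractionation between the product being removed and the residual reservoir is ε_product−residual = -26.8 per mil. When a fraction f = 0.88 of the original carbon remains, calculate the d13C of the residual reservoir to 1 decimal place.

-6.1 per mil

Rayleigh residual: δ_res = (δ₀ + 1000)·f^(α−1) − 1000
α = ε/1000 + 1 = 0.97320, so α − 1 = -0.02680
f^(α−1) = 0.88^(-0.02680) = 1.003432
δ_res = (-9.5 + 1000) × 1.003432 − 1000 = 993.899 − 1000 = -6.10 per mil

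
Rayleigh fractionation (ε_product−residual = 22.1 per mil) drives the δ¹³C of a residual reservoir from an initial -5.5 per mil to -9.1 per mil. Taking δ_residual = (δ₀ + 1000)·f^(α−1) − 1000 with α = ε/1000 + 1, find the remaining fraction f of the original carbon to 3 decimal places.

α − 1 = ε/1000 = 0.0221
(δ_res + 1000)/(δ₀ + 1000) = (-9.1 + 1000)/(-5.5 + 1000) = 990.9/994.5 = 0.996380
f = 0.996380^(1/0.0221) = exp(ln(0.996380)/0.0221) = exp(-0.00363/0.0221)
f = exp(-0.1641) = 0.8487

0.849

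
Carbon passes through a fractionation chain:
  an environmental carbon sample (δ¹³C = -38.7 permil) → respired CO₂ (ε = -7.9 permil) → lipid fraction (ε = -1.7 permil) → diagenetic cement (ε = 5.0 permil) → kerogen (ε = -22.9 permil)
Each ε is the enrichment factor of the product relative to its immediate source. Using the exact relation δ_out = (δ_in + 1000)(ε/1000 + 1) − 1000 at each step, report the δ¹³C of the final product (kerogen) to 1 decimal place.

step 1: δ = (-38.70 + 1000)·(-7.9/1000 + 1) − 1000 = -46.29 permil
step 2: δ = (-46.29 + 1000)·(-1.7/1000 + 1) − 1000 = -47.92 permil
step 3: δ = (-47.92 + 1000)·(5.0/1000 + 1) − 1000 = -43.16 permil
step 4: δ = (-43.16 + 1000)·(-22.9/1000 + 1) − 1000 = -65.07 permil

-65.1 permil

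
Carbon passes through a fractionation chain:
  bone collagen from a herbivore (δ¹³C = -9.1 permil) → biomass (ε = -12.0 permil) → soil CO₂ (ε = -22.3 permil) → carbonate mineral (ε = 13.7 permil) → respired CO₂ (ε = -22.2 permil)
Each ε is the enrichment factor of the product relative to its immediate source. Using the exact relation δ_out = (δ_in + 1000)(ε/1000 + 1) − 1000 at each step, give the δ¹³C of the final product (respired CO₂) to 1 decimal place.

-51.2 permil

step 1: δ = (-9.10 + 1000)·(-12.0/1000 + 1) − 1000 = -20.99 permil
step 2: δ = (-20.99 + 1000)·(-22.3/1000 + 1) − 1000 = -42.82 permil
step 3: δ = (-42.82 + 1000)·(13.7/1000 + 1) − 1000 = -29.71 permil
step 4: δ = (-29.71 + 1000)·(-22.2/1000 + 1) − 1000 = -51.25 permil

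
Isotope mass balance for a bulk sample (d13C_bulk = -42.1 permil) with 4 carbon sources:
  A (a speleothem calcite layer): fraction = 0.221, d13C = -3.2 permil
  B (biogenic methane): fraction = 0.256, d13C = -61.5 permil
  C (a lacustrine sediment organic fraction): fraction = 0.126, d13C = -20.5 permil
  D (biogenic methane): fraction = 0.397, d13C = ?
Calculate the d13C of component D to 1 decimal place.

-58.1 permil

Isotope mass balance: δ_bulk = Σ fᵢ·δᵢ.
-42.1 = 0.221×(-3.2) + 0.256×(-61.5) + 0.126×(-20.5) + 0.397×δ_D
0.397·δ_D = -42.1 − (-19.034) = -23.066
δ_D = -23.066 / 0.397 = -58.10 permil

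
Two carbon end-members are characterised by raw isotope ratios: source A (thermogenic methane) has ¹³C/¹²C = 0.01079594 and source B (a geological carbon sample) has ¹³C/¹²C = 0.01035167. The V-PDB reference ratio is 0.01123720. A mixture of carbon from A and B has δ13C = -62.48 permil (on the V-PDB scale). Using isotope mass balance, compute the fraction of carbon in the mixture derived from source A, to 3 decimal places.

0.413

δ_A = (0.01079594/0.01123720 − 1)×1000 = (0.960732 − 1)×1000 = -39.268 permil
δ_B = (0.01035167/0.01123720 − 1)×1000 = (0.921197 − 1)×1000 = -78.803 permil
f_A = (δ_mix − δ_B)/(δ_A − δ_B) = (-62.48 − (-78.803))/(-39.268 − (-78.803))
f_A = 16.323 / 39.536 = 0.4129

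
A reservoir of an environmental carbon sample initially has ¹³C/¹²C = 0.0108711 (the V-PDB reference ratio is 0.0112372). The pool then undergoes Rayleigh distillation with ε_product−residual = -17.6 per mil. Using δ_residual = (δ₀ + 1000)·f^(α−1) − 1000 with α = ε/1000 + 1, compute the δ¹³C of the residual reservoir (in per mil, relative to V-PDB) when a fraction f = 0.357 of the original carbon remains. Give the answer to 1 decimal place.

δ₀ = (0.0108711/0.0112372 − 1)×1000 = (0.967421 − 1)×1000 = -32.579 per mil
α − 1 = ε/1000 = -0.0176
f^(α−1) = 0.357^(-0.0176) = 1.018294
δ_res = (-32.579 + 1000) × 1.018294 − 1000 = 985.118 − 1000 = -14.88 per mil

-14.9 per mil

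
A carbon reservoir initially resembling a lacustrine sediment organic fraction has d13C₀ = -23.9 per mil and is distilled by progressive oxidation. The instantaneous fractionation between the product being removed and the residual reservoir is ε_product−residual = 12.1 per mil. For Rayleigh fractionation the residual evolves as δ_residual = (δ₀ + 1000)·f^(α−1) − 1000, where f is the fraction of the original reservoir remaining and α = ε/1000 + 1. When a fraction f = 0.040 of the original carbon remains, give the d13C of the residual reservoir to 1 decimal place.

Rayleigh residual: δ_res = (δ₀ + 1000)·f^(α−1) − 1000
α = ε/1000 + 1 = 1.01210, so α − 1 = 0.01210
f^(α−1) = 0.040^(0.01210) = 0.961800
δ_res = (-23.9 + 1000) × 0.961800 − 1000 = 938.813 − 1000 = -61.19 per mil

-61.2 per mil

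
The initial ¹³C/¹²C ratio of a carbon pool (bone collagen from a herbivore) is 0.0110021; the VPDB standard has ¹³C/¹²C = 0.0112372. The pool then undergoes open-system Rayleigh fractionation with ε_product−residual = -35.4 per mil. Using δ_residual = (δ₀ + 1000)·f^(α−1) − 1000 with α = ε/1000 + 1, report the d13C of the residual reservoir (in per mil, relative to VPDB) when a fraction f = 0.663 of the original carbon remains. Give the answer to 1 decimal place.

δ₀ = (0.0110021/0.0112372 − 1)×1000 = (0.979078 − 1)×1000 = -20.922 per mil
α − 1 = ε/1000 = -0.0354
f^(α−1) = 0.663^(-0.0354) = 1.014655
δ_res = (-20.922 + 1000) × 1.014655 − 1000 = 993.427 − 1000 = -6.57 per mil

-6.6 per mil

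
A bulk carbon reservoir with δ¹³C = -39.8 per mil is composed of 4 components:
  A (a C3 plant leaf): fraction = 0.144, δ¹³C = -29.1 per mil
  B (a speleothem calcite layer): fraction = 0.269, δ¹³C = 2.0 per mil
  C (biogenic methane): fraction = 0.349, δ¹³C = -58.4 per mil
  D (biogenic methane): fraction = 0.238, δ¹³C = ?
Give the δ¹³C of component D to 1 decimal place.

-66.2 per mil

Isotope mass balance: δ_bulk = Σ fᵢ·δᵢ.
-39.8 = 0.144×(-29.1) + 0.269×(2.0) + 0.349×(-58.4) + 0.238×δ_D
0.238·δ_D = -39.8 − (-24.034) = -15.766
δ_D = -15.766 / 0.238 = -66.24 per mil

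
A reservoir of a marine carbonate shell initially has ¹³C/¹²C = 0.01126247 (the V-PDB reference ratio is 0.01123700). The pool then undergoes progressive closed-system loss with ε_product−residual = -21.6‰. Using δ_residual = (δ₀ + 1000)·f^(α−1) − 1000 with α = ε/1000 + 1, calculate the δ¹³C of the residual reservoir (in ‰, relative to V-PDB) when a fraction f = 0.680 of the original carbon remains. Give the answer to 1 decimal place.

10.7‰

δ₀ = (0.01126247/0.01123700 − 1)×1000 = (1.002267 − 1)×1000 = 2.267‰
α − 1 = ε/1000 = -0.0216
f^(α−1) = 0.680^(-0.0216) = 1.008365
δ_res = (2.267 + 1000) × 1.008365 − 1000 = 1010.651 − 1000 = 10.65‰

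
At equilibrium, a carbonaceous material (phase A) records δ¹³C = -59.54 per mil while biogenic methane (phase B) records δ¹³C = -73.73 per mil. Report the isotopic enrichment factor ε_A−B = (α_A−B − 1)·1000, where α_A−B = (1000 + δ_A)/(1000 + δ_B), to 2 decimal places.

15.32 per mil

α_A−B = (1000 + -59.54) / (1000 + -73.73) = 940.46 / 926.27 = 1.015320
ε_A−B = (1.015320 − 1) × 1000 = 15.320 per mil
(The approximation ε ≈ δ_A − δ_B would give 14.19 per mil.)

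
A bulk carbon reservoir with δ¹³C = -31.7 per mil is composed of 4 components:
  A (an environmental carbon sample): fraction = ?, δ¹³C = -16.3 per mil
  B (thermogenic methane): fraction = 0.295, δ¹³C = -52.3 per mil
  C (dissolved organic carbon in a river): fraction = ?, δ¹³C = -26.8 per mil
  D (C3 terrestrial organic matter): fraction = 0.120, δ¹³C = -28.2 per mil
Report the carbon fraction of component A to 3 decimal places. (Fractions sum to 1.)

0.266

Let f_A and f_C be the unknown fractions; fractions sum to 1 so f_A + f_C = 0.585.
Mass balance: Σ fᵢ·δᵢ = δ_bulk ⇒ f_A·(-16.3) + f_C·(-26.8) = -31.7 − (-18.812) = -12.888
Substitute f_C = 0.585 − f_A:
f_A·(-16.3 − -26.8) = -12.888 − 0.585×(-26.8) = 2.790
f_A = 2.790 / 10.5 = 0.2658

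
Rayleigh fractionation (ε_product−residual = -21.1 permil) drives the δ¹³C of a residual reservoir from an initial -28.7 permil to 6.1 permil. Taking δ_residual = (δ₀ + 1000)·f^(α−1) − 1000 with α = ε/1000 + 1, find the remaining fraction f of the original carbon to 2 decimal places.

α − 1 = ε/1000 = -0.0211
(δ_res + 1000)/(δ₀ + 1000) = (6.1 + 1000)/(-28.7 + 1000) = 1006.1/971.3 = 1.035828
f = 1.035828^(1/-0.0211) = exp(ln(1.035828)/-0.0211) = exp(0.03520/-0.0211)
f = exp(-1.6683) = 0.1886

0.19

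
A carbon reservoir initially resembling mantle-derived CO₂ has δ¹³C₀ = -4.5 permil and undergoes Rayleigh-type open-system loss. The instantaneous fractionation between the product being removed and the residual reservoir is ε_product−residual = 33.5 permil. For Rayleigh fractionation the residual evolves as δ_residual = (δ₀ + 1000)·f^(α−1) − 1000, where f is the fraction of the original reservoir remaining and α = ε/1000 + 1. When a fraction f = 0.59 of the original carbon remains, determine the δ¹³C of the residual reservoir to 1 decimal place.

-21.9 permil

Rayleigh residual: δ_res = (δ₀ + 1000)·f^(α−1) − 1000
α = ε/1000 + 1 = 1.03350, so α − 1 = 0.03350
f^(α−1) = 0.59^(0.03350) = 0.982480
δ_res = (-4.5 + 1000) × 0.982480 − 1000 = 978.058 − 1000 = -21.94 permil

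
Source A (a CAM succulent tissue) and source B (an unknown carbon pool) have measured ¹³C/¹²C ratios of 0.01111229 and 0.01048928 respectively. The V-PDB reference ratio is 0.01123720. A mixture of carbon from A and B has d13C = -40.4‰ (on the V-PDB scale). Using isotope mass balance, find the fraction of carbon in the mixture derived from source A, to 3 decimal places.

δ_A = (0.01111229/0.01123720 − 1)×1000 = (0.988884 − 1)×1000 = -11.116‰
δ_B = (0.01048928/0.01123720 − 1)×1000 = (0.933442 − 1)×1000 = -66.558‰
f_A = (δ_mix − δ_B)/(δ_A − δ_B) = (-40.4 − (-66.558))/(-11.116 − (-66.558))
f_A = 26.158 / 55.442 = 0.4718

0.472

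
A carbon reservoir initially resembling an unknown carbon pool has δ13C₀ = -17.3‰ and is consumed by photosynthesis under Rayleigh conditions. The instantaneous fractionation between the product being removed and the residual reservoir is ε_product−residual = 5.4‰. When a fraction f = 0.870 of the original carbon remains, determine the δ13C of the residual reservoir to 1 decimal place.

Rayleigh residual: δ_res = (δ₀ + 1000)·f^(α−1) − 1000
α = ε/1000 + 1 = 1.00540, so α − 1 = 0.00540
f^(α−1) = 0.870^(0.00540) = 0.999248
δ_res = (-17.3 + 1000) × 0.999248 − 1000 = 981.961 − 1000 = -18.04‰

-18.0‰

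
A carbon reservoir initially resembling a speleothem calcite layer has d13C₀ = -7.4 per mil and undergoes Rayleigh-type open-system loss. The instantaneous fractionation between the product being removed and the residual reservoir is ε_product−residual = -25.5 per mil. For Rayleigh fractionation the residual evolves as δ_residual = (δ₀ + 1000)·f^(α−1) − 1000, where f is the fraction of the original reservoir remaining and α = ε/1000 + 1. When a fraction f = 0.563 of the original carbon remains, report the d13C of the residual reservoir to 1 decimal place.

7.2 per mil

Rayleigh residual: δ_res = (δ₀ + 1000)·f^(α−1) − 1000
α = ε/1000 + 1 = 0.97450, so α − 1 = -0.02550
f^(α−1) = 0.563^(-0.02550) = 1.014757
δ_res = (-7.4 + 1000) × 1.014757 − 1000 = 1007.248 − 1000 = 7.25 per mil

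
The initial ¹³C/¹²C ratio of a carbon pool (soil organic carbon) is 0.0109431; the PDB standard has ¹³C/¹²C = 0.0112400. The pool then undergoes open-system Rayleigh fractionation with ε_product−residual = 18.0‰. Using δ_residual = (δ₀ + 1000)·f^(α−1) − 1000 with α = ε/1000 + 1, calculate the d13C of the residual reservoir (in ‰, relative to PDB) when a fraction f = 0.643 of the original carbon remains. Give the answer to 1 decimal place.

-34.1‰

δ₀ = (0.0109431/0.0112400 − 1)×1000 = (0.973585 − 1)×1000 = -26.415‰
α − 1 = ε/1000 = 0.0180
f^(α−1) = 0.643^(0.0180) = 0.992083
δ_res = (-26.415 + 1000) × 0.992083 − 1000 = 965.877 − 1000 = -34.12‰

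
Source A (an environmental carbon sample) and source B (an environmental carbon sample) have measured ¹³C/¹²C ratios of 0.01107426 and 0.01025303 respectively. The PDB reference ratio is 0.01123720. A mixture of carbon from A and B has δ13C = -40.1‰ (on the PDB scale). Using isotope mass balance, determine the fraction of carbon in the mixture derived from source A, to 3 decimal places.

0.650

δ_A = (0.01107426/0.01123720 − 1)×1000 = (0.985500 − 1)×1000 = -14.500‰
δ_B = (0.01025303/0.01123720 − 1)×1000 = (0.912419 − 1)×1000 = -87.581‰
f_A = (δ_mix − δ_B)/(δ_A − δ_B) = (-40.1 − (-87.581))/(-14.500 − (-87.581))
f_A = 47.481 / 73.081 = 0.6497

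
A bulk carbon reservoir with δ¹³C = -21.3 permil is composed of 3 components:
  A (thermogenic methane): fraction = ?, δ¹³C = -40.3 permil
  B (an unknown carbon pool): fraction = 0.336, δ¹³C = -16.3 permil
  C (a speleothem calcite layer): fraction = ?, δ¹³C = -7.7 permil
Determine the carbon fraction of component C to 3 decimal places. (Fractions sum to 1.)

Let f_C and f_A be the unknown fractions; fractions sum to 1 so f_C + f_A = 0.664.
Mass balance: Σ fᵢ·δᵢ = δ_bulk ⇒ f_C·(-7.7) + f_A·(-40.3) = -21.3 − (-5.477) = -15.823
Substitute f_A = 0.664 − f_C:
f_C·(-7.7 − -40.3) = -15.823 − 0.664×(-40.3) = 10.936
f_C = 10.936 / 32.6 = 0.3355

0.335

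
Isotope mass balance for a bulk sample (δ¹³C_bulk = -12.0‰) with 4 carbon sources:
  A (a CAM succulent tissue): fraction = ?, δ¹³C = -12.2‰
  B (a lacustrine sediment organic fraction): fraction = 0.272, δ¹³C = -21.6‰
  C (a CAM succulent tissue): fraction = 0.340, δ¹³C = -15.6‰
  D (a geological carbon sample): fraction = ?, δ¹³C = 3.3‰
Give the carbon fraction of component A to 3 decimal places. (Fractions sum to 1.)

0.136

Let f_A and f_D be the unknown fractions; fractions sum to 1 so f_A + f_D = 0.388.
Mass balance: Σ fᵢ·δᵢ = δ_bulk ⇒ f_A·(-12.2) + f_D·(3.3) = -12.0 − (-11.179) = -0.821
Substitute f_D = 0.388 − f_A:
f_A·(-12.2 − 3.3) = -0.821 − 0.388×(3.3) = -2.101
f_A = -2.101 / -15.5 = 0.1356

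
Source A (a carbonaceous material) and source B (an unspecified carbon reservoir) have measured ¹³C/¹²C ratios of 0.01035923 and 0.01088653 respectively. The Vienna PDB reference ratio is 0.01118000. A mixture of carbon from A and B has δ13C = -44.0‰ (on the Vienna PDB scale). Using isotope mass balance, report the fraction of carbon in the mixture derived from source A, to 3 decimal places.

δ_A = (0.01035923/0.01118000 − 1)×1000 = (0.926586 − 1)×1000 = -73.414‰
δ_B = (0.01088653/0.01118000 − 1)×1000 = (0.973750 − 1)×1000 = -26.250‰
f_A = (δ_mix − δ_B)/(δ_A − δ_B) = (-44.0 − (-26.250))/(-73.414 − (-26.250))
f_A = -17.750 / -47.165 = 0.3764

0.376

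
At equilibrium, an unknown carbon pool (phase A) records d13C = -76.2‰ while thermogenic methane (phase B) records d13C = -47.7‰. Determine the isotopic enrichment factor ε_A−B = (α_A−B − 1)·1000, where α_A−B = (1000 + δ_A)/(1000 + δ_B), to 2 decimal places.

α_A−B = (1000 + -76.2) / (1000 + -47.7) = 923.8 / 952.3 = 0.970072
ε_A−B = (0.970072 − 1) × 1000 = -29.928‰
(The approximation ε ≈ δ_A − δ_B would give -28.5‰.)

-29.93‰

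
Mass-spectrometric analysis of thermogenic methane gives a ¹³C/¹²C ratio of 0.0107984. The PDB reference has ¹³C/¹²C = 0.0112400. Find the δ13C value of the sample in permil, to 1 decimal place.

-39.3 permil

δ13C = (R_sample / R_standard − 1) × 1000
R_sample / R_standard = 0.0107984 / 0.0112400 = 0.960712
δ13C = (0.960712 − 1) × 1000 = -39.29 permil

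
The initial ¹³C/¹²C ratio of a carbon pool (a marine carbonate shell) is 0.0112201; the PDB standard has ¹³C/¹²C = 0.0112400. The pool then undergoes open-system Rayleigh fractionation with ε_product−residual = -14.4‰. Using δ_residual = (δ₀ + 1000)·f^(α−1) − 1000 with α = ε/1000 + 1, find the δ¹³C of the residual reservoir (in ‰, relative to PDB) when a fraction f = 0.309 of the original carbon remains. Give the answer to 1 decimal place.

δ₀ = (0.0112201/0.0112400 − 1)×1000 = (0.998230 − 1)×1000 = -1.770‰
α − 1 = ε/1000 = -0.0144
f^(α−1) = 0.309^(-0.0144) = 1.017055
δ_res = (-1.770 + 1000) × 1.017055 − 1000 = 1015.255 − 1000 = 15.25‰

15.3‰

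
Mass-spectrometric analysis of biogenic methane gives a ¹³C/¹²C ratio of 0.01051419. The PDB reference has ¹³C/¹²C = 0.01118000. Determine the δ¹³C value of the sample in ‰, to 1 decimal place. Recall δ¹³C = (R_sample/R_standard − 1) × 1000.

-59.6‰

δ¹³C = (R_sample / R_standard − 1) × 1000
R_sample / R_standard = 0.01051419 / 0.01118000 = 0.940446
δ¹³C = (0.940446 − 1) × 1000 = -59.55‰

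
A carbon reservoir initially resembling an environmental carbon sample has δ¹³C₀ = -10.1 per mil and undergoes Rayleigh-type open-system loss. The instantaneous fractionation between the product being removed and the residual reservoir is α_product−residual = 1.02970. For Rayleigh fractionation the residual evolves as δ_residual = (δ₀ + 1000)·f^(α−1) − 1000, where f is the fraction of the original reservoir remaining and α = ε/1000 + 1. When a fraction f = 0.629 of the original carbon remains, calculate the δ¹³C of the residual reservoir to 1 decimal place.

Rayleigh residual: δ_res = (δ₀ + 1000)·f^(α−1) − 1000
α − 1 = 0.02970
f^(α−1) = 0.629^(0.02970) = 0.986325
δ_res = (-10.1 + 1000) × 0.986325 − 1000 = 976.363 − 1000 = -23.64 per mil

-23.6 per mil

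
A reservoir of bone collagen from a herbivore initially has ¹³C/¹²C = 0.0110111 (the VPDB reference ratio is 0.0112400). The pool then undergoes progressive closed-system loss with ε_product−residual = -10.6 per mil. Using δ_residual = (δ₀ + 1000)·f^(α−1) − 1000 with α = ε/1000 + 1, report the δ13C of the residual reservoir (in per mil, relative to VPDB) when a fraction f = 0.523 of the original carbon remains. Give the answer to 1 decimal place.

-13.6 per mil

δ₀ = (0.0110111/0.0112400 − 1)×1000 = (0.979635 − 1)×1000 = -20.365 per mil
α − 1 = ε/1000 = -0.0106
f^(α−1) = 0.523^(-0.0106) = 1.006894
δ_res = (-20.365 + 1000) × 1.006894 − 1000 = 986.389 − 1000 = -13.61 per mil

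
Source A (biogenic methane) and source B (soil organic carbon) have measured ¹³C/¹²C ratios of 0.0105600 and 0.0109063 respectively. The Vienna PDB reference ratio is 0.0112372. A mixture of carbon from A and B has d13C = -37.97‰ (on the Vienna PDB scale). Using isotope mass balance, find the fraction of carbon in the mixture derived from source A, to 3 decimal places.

δ_A = (0.0105600/0.0112372 − 1)×1000 = (0.939736 − 1)×1000 = -60.264‰
δ_B = (0.0109063/0.0112372 − 1)×1000 = (0.970553 − 1)×1000 = -29.447‰
f_A = (δ_mix − δ_B)/(δ_A − δ_B) = (-37.97 − (-29.447))/(-60.264 − (-29.447))
f_A = -8.523 / -30.817 = 0.2766

0.277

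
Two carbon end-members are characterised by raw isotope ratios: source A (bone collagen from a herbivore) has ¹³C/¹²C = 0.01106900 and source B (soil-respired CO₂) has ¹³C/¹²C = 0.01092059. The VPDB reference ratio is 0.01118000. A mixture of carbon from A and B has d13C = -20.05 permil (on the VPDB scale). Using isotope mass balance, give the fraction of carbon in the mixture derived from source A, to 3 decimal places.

δ_A = (0.01106900/0.01118000 − 1)×1000 = (0.990072 − 1)×1000 = -9.928 permil
δ_B = (0.01092059/0.01118000 − 1)×1000 = (0.976797 − 1)×1000 = -23.203 permil
f_A = (δ_mix − δ_B)/(δ_A − δ_B) = (-20.05 − (-23.203))/(-9.928 − (-23.203))
f_A = 3.153 / 13.275 = 0.2375

0.238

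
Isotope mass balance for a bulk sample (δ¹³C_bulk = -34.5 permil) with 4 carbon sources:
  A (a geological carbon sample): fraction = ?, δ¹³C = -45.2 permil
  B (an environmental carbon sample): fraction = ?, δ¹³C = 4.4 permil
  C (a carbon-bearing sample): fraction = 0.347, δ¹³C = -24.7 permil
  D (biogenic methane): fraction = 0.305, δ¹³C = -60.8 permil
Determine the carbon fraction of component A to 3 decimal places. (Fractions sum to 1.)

0.180

Let f_A and f_B be the unknown fractions; fractions sum to 1 so f_A + f_B = 0.348.
Mass balance: Σ fᵢ·δᵢ = δ_bulk ⇒ f_A·(-45.2) + f_B·(4.4) = -34.5 − (-27.115) = -7.385
Substitute f_B = 0.348 − f_A:
f_A·(-45.2 − 4.4) = -7.385 − 0.348×(4.4) = -8.916
f_A = -8.916 / -49.6 = 0.1798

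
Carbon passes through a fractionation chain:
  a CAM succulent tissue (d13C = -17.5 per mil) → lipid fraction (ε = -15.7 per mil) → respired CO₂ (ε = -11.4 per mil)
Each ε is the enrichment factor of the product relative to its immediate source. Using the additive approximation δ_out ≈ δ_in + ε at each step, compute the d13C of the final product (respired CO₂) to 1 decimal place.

-44.6 per mil

step 1: δ ≈ -17.5 + (-15.7) = -33.2 per mil
step 2: δ ≈ -33.2 + (-11.4) = -44.6 per mil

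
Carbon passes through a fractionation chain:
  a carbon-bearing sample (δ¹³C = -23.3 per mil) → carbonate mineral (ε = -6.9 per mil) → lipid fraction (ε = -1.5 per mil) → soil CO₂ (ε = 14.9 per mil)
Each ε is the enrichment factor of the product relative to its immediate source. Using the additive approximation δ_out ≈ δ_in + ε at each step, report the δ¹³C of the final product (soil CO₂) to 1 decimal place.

step 1: δ ≈ -23.3 + (-6.9) = -30.2 per mil
step 2: δ ≈ -30.2 + (-1.5) = -31.7 per mil
step 3: δ ≈ -31.7 + (14.9) = -16.8 per mil

-16.8 per mil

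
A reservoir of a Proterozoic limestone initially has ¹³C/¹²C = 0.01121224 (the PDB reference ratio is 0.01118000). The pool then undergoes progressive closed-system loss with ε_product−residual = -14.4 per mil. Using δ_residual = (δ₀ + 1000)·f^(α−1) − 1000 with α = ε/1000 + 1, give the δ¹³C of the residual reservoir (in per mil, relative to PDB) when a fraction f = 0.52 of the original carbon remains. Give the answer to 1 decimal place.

12.4 per mil

δ₀ = (0.01121224/0.01118000 − 1)×1000 = (1.002884 − 1)×1000 = 2.884 per mil
α − 1 = ε/1000 = -0.0144
f^(α−1) = 0.52^(-0.0144) = 1.009461
δ_res = (2.884 + 1000) × 1.009461 − 1000 = 1012.372 − 1000 = 12.37 per mil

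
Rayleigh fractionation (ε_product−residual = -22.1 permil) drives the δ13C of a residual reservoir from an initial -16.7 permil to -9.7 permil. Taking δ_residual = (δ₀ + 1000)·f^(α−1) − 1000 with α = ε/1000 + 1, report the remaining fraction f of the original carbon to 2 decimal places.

0.73

α − 1 = ε/1000 = -0.0221
(δ_res + 1000)/(δ₀ + 1000) = (-9.7 + 1000)/(-16.7 + 1000) = 990.3/983.3 = 1.007119
f = 1.007119^(1/-0.0221) = exp(ln(1.007119)/-0.0221) = exp(0.00709/-0.0221)
f = exp(-0.3210) = 0.7254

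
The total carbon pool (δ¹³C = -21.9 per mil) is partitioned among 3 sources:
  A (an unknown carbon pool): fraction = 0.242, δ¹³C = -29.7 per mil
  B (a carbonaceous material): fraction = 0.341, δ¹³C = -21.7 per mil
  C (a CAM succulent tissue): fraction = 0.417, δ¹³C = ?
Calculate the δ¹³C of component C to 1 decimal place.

-17.5 per mil

Isotope mass balance: δ_bulk = Σ fᵢ·δᵢ.
-21.9 = 0.242×(-29.7) + 0.341×(-21.7) + 0.417×δ_C
0.417·δ_C = -21.9 − (-14.587) = -7.313
δ_C = -7.313 / 0.417 = -17.54 per mil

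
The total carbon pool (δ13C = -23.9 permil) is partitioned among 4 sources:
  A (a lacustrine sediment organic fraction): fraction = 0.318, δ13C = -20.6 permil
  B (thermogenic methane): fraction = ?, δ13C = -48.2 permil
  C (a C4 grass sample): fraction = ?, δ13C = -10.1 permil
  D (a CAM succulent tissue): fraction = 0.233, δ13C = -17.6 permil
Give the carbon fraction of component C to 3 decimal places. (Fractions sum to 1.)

0.220

Let f_C and f_B be the unknown fractions; fractions sum to 1 so f_C + f_B = 0.449.
Mass balance: Σ fᵢ·δᵢ = δ_bulk ⇒ f_C·(-10.1) + f_B·(-48.2) = -23.9 − (-10.652) = -13.248
Substitute f_B = 0.449 − f_C:
f_C·(-10.1 − -48.2) = -13.248 − 0.449×(-48.2) = 8.393
f_C = 8.393 / 38.1 = 0.2203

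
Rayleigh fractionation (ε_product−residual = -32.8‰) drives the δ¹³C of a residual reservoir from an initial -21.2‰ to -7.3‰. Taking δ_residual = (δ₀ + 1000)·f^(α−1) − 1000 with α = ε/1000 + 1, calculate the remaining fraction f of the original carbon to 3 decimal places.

0.651

α − 1 = ε/1000 = -0.0328
(δ_res + 1000)/(δ₀ + 1000) = (-7.3 + 1000)/(-21.2 + 1000) = 992.7/978.8 = 1.014201
f = 1.014201^(1/-0.0328) = exp(ln(1.014201)/-0.0328) = exp(0.01410/-0.0328)
f = exp(-0.4299) = 0.6506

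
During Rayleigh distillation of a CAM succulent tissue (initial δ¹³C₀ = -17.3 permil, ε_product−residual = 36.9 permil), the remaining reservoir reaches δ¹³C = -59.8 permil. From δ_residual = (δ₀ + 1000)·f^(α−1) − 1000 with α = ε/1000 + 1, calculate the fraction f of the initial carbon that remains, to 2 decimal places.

α − 1 = ε/1000 = 0.0369
(δ_res + 1000)/(δ₀ + 1000) = (-59.8 + 1000)/(-17.3 + 1000) = 940.2/982.7 = 0.956752
f = 0.956752^(1/0.0369) = exp(ln(0.956752)/0.0369) = exp(-0.04421/0.0369)
f = exp(-1.1981) = 0.3018

0.30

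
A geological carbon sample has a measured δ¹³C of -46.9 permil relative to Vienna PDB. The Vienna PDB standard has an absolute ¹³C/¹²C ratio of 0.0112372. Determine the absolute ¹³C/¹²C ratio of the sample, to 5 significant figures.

R_sample = R_standard × (δ¹³C/1000 + 1)
R_sample = 0.0112372 × (-46.9/1000 + 1) = 0.0112372 × 0.953100
R_sample = 0.0107102

0.010710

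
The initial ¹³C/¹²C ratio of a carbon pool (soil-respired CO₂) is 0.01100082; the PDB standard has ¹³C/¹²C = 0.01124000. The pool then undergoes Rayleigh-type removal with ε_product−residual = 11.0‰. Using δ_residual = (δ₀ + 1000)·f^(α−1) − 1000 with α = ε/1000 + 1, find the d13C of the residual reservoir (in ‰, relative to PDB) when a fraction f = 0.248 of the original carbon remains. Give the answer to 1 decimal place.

-36.2‰

δ₀ = (0.01100082/0.01124000 − 1)×1000 = (0.978721 − 1)×1000 = -21.279‰
α − 1 = ε/1000 = 0.0110
f^(α−1) = 0.248^(0.0110) = 0.984779
δ_res = (-21.279 + 1000) × 0.984779 − 1000 = 963.824 − 1000 = -36.18‰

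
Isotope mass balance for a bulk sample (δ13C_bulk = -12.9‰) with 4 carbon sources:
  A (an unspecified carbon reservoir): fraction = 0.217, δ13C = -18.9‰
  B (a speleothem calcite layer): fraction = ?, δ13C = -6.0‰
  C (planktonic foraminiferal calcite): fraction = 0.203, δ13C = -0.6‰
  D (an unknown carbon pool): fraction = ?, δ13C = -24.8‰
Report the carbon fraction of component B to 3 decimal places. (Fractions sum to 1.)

Let f_B and f_D be the unknown fractions; fractions sum to 1 so f_B + f_D = 0.580.
Mass balance: Σ fᵢ·δᵢ = δ_bulk ⇒ f_B·(-6.0) + f_D·(-24.8) = -12.9 − (-4.223) = -8.677
Substitute f_D = 0.580 − f_B:
f_B·(-6.0 − -24.8) = -8.677 − 0.580×(-24.8) = 5.707
f_B = 5.707 / 18.8 = 0.3036

0.304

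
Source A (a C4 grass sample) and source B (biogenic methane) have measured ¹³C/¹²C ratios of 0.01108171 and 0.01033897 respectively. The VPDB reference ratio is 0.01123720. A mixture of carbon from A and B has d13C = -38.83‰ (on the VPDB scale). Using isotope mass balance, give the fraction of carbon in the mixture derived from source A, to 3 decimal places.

δ_A = (0.01108171/0.01123720 − 1)×1000 = (0.986163 − 1)×1000 = -13.837‰
δ_B = (0.01033897/0.01123720 − 1)×1000 = (0.920066 − 1)×1000 = -79.934‰
f_A = (δ_mix − δ_B)/(δ_A − δ_B) = (-38.83 − (-79.934))/(-13.837 − (-79.934))
f_A = 41.104 / 66.097 = 0.6219

0.622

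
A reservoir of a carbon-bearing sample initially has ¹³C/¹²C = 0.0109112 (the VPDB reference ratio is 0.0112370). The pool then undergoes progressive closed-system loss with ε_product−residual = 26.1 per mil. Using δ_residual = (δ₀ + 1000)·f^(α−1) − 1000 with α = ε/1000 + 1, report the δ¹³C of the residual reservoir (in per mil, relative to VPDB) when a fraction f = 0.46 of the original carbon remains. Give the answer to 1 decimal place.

δ₀ = (0.0109112/0.0112370 − 1)×1000 = (0.971006 − 1)×1000 = -28.994 per mil
α − 1 = ε/1000 = 0.0261
f^(α−1) = 0.46^(0.0261) = 0.979937
δ_res = (-28.994 + 1000) × 0.979937 − 1000 = 951.525 − 1000 = -48.48 per mil

-48.5 per mil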